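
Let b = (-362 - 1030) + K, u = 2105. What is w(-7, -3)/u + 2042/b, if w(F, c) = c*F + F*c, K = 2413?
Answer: 4252/2105 ≈ 2.0200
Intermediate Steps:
w(F, c) = 2*F*c (w(F, c) = F*c + F*c = 2*F*c)
b = 1021 (b = (-362 - 1030) + 2413 = -1392 + 2413 = 1021)
w(-7, -3)/u + 2042/b = (2*(-7)*(-3))/2105 + 2042/1021 = 42*(1/2105) + 2042*(1/1021) = 42/2105 + 2 = 4252/2105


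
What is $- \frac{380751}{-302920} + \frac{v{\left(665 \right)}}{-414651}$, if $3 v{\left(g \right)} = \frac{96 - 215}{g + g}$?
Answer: $\frac{8999091140321}{7159546612440} \approx 1.2569$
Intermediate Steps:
$v{\left(g \right)} = - \frac{119}{6 g}$ ($v{\left(g \right)} = \frac{\left(96 - 215\right) \frac{1}{g + g}}{3} = \frac{\left(-119\right) \frac{1}{2 g}}{3} = \frac{\left(- \frac{119}{2}\right) \frac{1}{g}}{3} = - \frac{119}{6 g}$)
$- \frac{380751}{-302920} + \frac{v{\left(665 \right)}}{-414651} = - \frac{380751}{-302920} + \frac{\left(- \frac{119}{6}\right) \frac{1}{665}}{-414651} = \left(-380751\right) \left(- \frac{1}{302920}\right) + \left(- \frac{119}{6}\right) \frac{1}{665} \left(- \frac{1}{414651}\right) = \frac{380751}{302920} - - \frac{17}{236351070} = \frac{380751}{302920} + \frac{17}{236351070} = \frac{8999091140321}{7159546612440}$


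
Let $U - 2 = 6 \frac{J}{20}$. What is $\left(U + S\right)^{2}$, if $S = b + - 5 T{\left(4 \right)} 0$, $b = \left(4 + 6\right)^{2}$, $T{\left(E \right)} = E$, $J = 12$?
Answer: $\frac{278784}{25} \approx 11151.0$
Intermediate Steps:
$b = 100$ ($b = 10^{2} = 100$)
$S = 100$ ($S = 100 + \left(-5\right) 4 \cdot 0 = 100 - 0 = 100 + 0 = 100$)
$U = \frac{28}{5}$ ($U = 2 + 6 \cdot \frac{12}{20} = 2 + 6 \cdot 12 \cdot \frac{1}{20} = 2 + 6 \cdot \frac{3}{5} = 2 + \frac{18}{5} = \frac{28}{5} \approx 5.6$)
$\left(U + S\right)^{2} = \left(\frac{28}{5} + 100\right)^{2} = \left(\frac{528}{5}\right)^{2} = \frac{278784}{25}$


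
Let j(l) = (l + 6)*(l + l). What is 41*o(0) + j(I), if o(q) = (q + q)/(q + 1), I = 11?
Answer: 374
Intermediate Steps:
o(q) = 2*q/(1 + q) (o(q) = (2*q)/(1 + q) = 2*q/(1 + q))
j(l) = 2*l*(6 + l) (j(l) = (6 + l)*(2*l) = 2*l*(6 + l))
41*o(0) + j(I) = 41*(2*0/(1 + 0)) + 2*11*(6 + 11) = 41*(2*0/1) + 2*11*17 = 41*(2*0*1) + 374 = 41*0 + 374 = 0 + 374 = 374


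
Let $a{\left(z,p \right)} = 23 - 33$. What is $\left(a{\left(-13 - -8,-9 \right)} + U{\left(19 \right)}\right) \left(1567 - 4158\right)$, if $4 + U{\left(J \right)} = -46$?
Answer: $155460$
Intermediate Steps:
$U{\left(J \right)} = -50$ ($U{\left(J \right)} = -4 - 46 = -50$)
$a{\left(z,p \right)} = -10$
$\left(a{\left(-13 - -8,-9 \right)} + U{\left(19 \right)}\right) \left(1567 - 4158\right) = \left(-10 - 50\right) \left(1567 - 4158\right) = \left(-60\right) \left(-2591\right) = 155460$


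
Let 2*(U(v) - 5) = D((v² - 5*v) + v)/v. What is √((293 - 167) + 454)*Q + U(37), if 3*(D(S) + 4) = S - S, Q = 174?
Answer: 183/37 + 348*√145 ≈ 4195.4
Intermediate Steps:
D(S) = -4 (D(S) = -4 + (S - S)/3 = -4 + (⅓)*0 = -4 + 0 = -4)
U(v) = 5 - 2/v (U(v) = 5 + (-4/v)/2 = 5 - 2/v)
√((293 - 167) + 454)*Q + U(37) = √((293 - 167) + 454)*174 + (5 - 2/37) = √(126 + 454)*174 + (5 - 2*1/37) = √580*174 + (5 - 2/37) = (2*√145)*174 + 183/37 = 348*√145 + 183/37 = 183/37 + 348*√145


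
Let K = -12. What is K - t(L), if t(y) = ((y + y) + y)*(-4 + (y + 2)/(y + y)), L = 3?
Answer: 33/2 ≈ 16.500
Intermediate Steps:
t(y) = 3*y*(-4 + (2 + y)/(2*y)) (t(y) = (2*y + y)*(-4 + (2 + y)/((2*y))) = (3*y)*(-4 + (2 + y)*(1/(2*y))) = (3*y)*(-4 + (2 + y)/(2*y)) = 3*y*(-4 + (2 + y)/(2*y)))
K - t(L) = -12 - (3 - 21/2*3) = -12 - (3 - 63/2) = -12 - 1*(-57/2) = -12 + 57/2 = 33/2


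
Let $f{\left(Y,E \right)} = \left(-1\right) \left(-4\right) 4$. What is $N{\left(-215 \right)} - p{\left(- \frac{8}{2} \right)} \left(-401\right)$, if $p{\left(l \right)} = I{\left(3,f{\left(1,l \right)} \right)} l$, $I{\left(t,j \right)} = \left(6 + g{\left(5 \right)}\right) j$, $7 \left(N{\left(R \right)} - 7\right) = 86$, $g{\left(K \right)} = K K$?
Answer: $- \frac{5568953}{7} \approx -7.9557 \cdot 10^{5}$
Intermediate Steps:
$f{\left(Y,E \right)} = 16$ ($f{\left(Y,E \right)} = 4 \cdot 4 = 16$)
$g{\left(K \right)} = K^{2}$
$N{\left(R \right)} = \frac{135}{7}$ ($N{\left(R \right)} = 7 + \frac{1}{7} \cdot 86 = 7 + \frac{86}{7} = \frac{135}{7}$)
$I{\left(t,j \right)} = 31 j$ ($I{\left(t,j \right)} = \left(6 + 5^{2}\right) j = \left(6 + 25\right) j = 31 j$)
$p{\left(l \right)} = 496 l$ ($p{\left(l \right)} = 31 \cdot 16 l = 496 l$)
$N{\left(-215 \right)} - p{\left(- \frac{8}{2} \right)} \left(-401\right) = \frac{135}{7} - 496 \left(- \frac{8}{2}\right) \left(-401\right) = \frac{135}{7} - 496 \left(\left(-8\right) \frac{1}{2}\right) \left(-401\right) = \frac{135}{7} - 496 \left(-4\right) \left(-401\right) = \frac{135}{7} - \left(-1984\right) \left(-401\right) = \frac{135}{7} - 795584 = - \frac{5568953}{7}$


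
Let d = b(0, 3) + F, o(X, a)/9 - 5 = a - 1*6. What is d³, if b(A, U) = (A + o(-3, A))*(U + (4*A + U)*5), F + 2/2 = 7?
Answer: -3796416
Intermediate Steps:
F = 6 (F = -1 + 7 = 6)
o(X, a) = -9 + 9*a (o(X, a) = 45 + 9*(a - 1*6) = 45 + 9*(a - 6) = 45 + 9*(-6 + a) = 45 + (-54 + 9*a) = -9 + 9*a)
b(A, U) = (-9 + 10*A)*(6*U + 20*A) (b(A, U) = (A + (-9 + 9*A))*(U + (4*A + U)*5) = (-9 + 10*A)*(U + (U + 4*A)*5) = (-9 + 10*A)*(U + (5*U + 20*A)) = (-9 + 10*A)*(6*U + 20*A))
d = -156 (d = (-180*0 - 54*3 + 200*0² + 60*0*3) + 6 = (0 - 162 + 200*0 + 0) + 6 = (0 - 162 + 0 + 0) + 6 = -162 + 6 = -156)
d³ = (-156)³ = -3796416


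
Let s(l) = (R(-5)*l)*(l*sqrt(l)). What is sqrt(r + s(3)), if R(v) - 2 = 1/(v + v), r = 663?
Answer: sqrt(66300 + 1710*sqrt(3))/10 ≈ 26.318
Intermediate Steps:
R(v) = 2 + 1/(2*v) (R(v) = 2 + 1/(v + v) = 2 + 1/(2*v))
s(l) = 19*l**(5/2)/10 (s(l) = ((2 + (1/2)/(-5))*l)*(l*sqrt(l)) = ((2 + (1/2)*(-1/5))*l)*l**(3/2) = ((2 - 1/10)*l)*l**(3/2) = (19*l/10)*l**(3/2) = 19*l**(5/2)/10)
sqrt(r + s(3)) = sqrt(663 + 19*3**(5/2)/10) = sqrt(663 + 19*(9*sqrt(3))/10) = sqrt(663 + 171*sqrt(3)/10)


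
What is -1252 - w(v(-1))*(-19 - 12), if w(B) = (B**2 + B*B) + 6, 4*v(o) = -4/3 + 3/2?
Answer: -306977/288 ≈ -1065.9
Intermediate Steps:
v(o) = 1/24 (v(o) = (-4/3 + 3/2)/4 = (1/4)*(1/6) = 1/24)
w(B) = 6 + 2*B**2 (w(B) = (B**2 + B**2) + 6 = 2*B**2 + 6 = 6 + 2*B**2)
-1252 - w(v(-1))*(-19 - 12) = -1252 - (6 + 2*(1/24)**2)*(-19 - 12) = -1252 - (6 + 2*(1/576))*(-31) = -1252 - (6 + 1/288)*(-31) = -1252 - 1729*(-31)/288 = -1252 - 1*(-53599/288) = -1252 + 53599/288 = -306977/288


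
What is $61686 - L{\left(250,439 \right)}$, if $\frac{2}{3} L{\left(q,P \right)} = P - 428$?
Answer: $\frac{123339}{2} \approx 61670.0$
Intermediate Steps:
$L{\left(q,P \right)} = -642 + \frac{3 P}{2}$ ($L{\left(q,P \right)} = \frac{3 \left(P - 428\right)}{2} = \frac{3 \left(-428 + P\right)}{2} = -642 + \frac{3 P}{2}$)
$61686 - L{\left(250,439 \right)} = 61686 - \left(-642 + \frac{3}{2} \cdot 439\right) = 61686 - \left(-642 + \frac{1317}{2}\right) = 61686 - \frac{33}{2} = \frac{123339}{2}$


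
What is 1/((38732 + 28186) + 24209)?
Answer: 1/91127 ≈ 1.0974e-5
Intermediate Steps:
1/((38732 + 28186) + 24209) = 1/(66918 + 24209) = 1/91127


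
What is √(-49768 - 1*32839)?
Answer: I*√82607 ≈ 287.41*I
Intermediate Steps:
√(-49768 - 1*32839) = √(-49768 - 32839) = √(-82607) = I*√82607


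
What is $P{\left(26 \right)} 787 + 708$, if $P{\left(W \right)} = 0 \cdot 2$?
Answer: $708$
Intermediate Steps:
$P{\left(W \right)} = 0$
$P{\left(26 \right)} 787 + 708 = 0 \cdot 787 + 708 = 0 + 708 = 708$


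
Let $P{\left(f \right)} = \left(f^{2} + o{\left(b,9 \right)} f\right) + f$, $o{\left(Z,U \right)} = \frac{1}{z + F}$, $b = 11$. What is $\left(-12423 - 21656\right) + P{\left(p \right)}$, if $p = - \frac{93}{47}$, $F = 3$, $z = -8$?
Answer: $- \frac{376376794}{11045} \approx -34077.0$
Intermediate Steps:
$o{\left(Z,U \right)} = - \frac{1}{5}$ ($o{\left(Z,U \right)} = \frac{1}{-8 + 3} = \frac{1}{-5} = - \frac{1}{5}$)
$p = - \frac{93}{47}$ ($p = \left(-93\right) \frac{1}{47} = - \frac{93}{47} \approx -1.9787$)
$P{\left(f \right)} = f^{2} + \frac{4 f}{5}$ ($P{\left(f \right)} = \left(f^{2} - \frac{f}{5}\right) + f = f^{2} + \frac{4 f}{5}$)
$\left(-12423 - 21656\right) + P{\left(p \right)} = \left(-12423 - 21656\right) + \frac{1}{5} \left(- \frac{93}{47}\right) \left(4 + 5 \left(- \frac{93}{47}\right)\right) = -34079 + \frac{1}{5} \left(- \frac{93}{47}\right) \left(4 - \frac{465}{47}\right) = -34079 + \frac{1}{5} \left(- \frac{93}{47}\right) \left(- \frac{277}{47}\right) = -34079 + \frac{25761}{11045} = - \frac{376376794}{11045}$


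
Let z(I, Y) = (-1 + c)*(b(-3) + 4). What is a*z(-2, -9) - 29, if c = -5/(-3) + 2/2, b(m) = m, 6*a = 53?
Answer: -257/18 ≈ -14.278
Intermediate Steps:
a = 53/6 (a = (1/6)*53 = 53/6 ≈ 8.8333)
c = 8/3 (c = -5*(-1/3) + 2*(1/2) = 5/3 + 1 = 8/3 ≈ 2.6667)
z(I, Y) = 5/3 (z(I, Y) = (-1 + 8/3)*(-3 + 4) = (5/3)*1 = 5/3)
a*z(-2, -9) - 29 = (53/6)*(5/3) - 29 = 265/18 - 29 = -257/18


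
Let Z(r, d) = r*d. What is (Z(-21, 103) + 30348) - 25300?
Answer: 2885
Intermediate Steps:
Z(r, d) = d*r
(Z(-21, 103) + 30348) - 25300 = (103*(-21) + 30348) - 25300 = (-2163 + 30348) - 25300 = 28185 - 25300 = 2885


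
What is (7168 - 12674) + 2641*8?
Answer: 15622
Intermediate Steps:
(7168 - 12674) + 2641*8 = -5506 + 21128 = 15622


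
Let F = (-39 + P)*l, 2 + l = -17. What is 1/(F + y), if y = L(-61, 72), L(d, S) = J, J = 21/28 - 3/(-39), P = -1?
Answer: 52/39563 ≈ 0.0013144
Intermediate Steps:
l = -19 (l = -2 - 17 = -19)
J = 43/52 (J = 21*(1/28) - 3*(-1/39) = 3/4 + 1/13 = 43/52 ≈ 0.82692)
L(d, S) = 43/52
y = 43/52 ≈ 0.82692
F = 760 (F = (-39 - 1)*(-19) = -40*(-19) = 760)
1/(F + y) = 1/(760 + 43/52) = 1/(39563/52) = 52/39563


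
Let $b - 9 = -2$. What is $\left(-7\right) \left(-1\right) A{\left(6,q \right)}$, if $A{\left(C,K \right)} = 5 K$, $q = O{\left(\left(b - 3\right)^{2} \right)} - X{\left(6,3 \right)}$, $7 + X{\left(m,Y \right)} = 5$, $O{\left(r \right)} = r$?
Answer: $630$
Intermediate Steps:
$b = 7$ ($b = 9 - 2 = 7$)
$X{\left(m,Y \right)} = -2$ ($X{\left(m,Y \right)} = -7 + 5 = -2$)
$q = 18$ ($q = \left(7 - 3\right)^{2} - -2 = 4^{2} + 2 = 16 + 2 = 18$)
$\left(-7\right) \left(-1\right) A{\left(6,q \right)} = \left(-7\right) \left(-1\right) 5 \cdot 18 = 7 \cdot 90 = 630$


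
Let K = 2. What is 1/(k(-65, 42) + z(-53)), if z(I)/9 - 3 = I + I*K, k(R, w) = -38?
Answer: -1/1442 ≈ -0.00069348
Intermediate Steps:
z(I) = 27 + 27*I (z(I) = 27 + 9*(I + I*2) = 27 + 9*(I + 2*I) = 27 + 9*(3*I) = 27 + 27*I)
1/(k(-65, 42) + z(-53)) = 1/(-38 + (27 + 27*(-53))) = 1/(-38 + (27 - 1431)) = 1/(-38 - 1404) = 1/(-1442) = -1/1442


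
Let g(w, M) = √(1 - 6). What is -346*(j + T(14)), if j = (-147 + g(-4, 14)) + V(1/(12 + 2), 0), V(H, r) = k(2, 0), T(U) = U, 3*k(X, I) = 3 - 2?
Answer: 137708/3 - 346*I*√5 ≈ 45903.0 - 773.68*I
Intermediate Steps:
k(X, I) = ⅓ (k(X, I) = (3 - 2)/3 = (⅓)*1 = ⅓)
g(w, M) = I*√5 (g(w, M) = √(-5) = I*√5)
V(H, r) = ⅓
j = -440/3 + I*√5 (j = (-147 + I*√5) + ⅓ = -440/3 + I*√5 ≈ -146.67 + 2.2361*I)
-346*(j + T(14)) = -346*((-440/3 + I*√5) + 14) = -346*(-398/3 + I*√5) = 137708/3 - 346*I*√5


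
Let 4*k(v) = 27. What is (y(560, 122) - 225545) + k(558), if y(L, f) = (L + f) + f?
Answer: -898937/4 ≈ -2.2473e+5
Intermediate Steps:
k(v) = 27/4 (k(v) = (¼)*27 = 27/4)
y(L, f) = L + 2*f
(y(560, 122) - 225545) + k(558) = ((560 + 2*122) - 225545) + 27/4 = ((560 + 244) - 225545) + 27/4 = (804 - 225545) + 27/4 = -224741 + 27/4 = -898937/4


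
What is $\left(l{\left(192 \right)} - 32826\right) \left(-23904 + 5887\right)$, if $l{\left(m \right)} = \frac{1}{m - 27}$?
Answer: $\frac{97585278913}{165} \approx 5.9143 \cdot 10^{8}$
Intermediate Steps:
$l{\left(m \right)} = \frac{1}{-27 + m}$
$\left(l{\left(192 \right)} - 32826\right) \left(-23904 + 5887\right) = \left(\frac{1}{-27 + 192} - 32826\right) \left(-23904 + 5887\right) = \left(\frac{1}{165} - 32826\right) \left(-18017\right) = \left(- \frac{5416289}{165}\right) \left(-18017\right) = \frac{97585278913}{165}$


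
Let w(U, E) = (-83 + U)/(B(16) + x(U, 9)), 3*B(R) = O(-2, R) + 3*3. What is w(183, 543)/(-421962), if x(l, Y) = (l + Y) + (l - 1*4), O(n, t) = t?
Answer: -25/40016063 ≈ -6.2475e-7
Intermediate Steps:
x(l, Y) = -4 + Y + 2*l (x(l, Y) = (Y + l) + (l - 4) = (Y + l) + (-4 + l) = -4 + Y + 2*l)
B(R) = 3 + R/3 (B(R) = (R + 3*3)/3 = (R + 9)/3 = (9 + R)/3 = 3 + R/3)
w(U, E) = (-83 + U)/(40/3 + 2*U) (w(U, E) = (-83 + U)/((3 + (1/3)*16) + (-4 + 9 + 2*U)) = (-83 + U)/((3 + 16/3) + (5 + 2*U)) = (-83 + U)/(25/3 + (5 + 2*U)) = (-83 + U)/(40/3 + 2*U))
w(183, 543)/(-421962) = (3*(-83 + 183)/(2*(20 + 3*183)))/(-421962) = ((3/2)*100/(20 + 549))*(-1/421962) = ((3/2)*100/569)*(-1/421962) = ((3/2)*(1/569)*100)*(-1/421962) = (150/569)*(-1/421962) = -25/40016063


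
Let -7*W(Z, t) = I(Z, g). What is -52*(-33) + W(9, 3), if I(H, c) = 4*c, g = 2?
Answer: 12004/7 ≈ 1714.9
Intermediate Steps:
W(Z, t) = -8/7 (W(Z, t) = -4*2/7 = -⅐*8 = -8/7)
-52*(-33) + W(9, 3) = -52*(-33) - 8/7 = 1716 - 8/7 = 12004/7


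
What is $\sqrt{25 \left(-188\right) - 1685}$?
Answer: $i \sqrt{6385} \approx 79.906 i$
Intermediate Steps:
$\sqrt{25 \left(-188\right) - 1685} = \sqrt{-4700 - 1685} = \sqrt{-6385} = i \sqrt{6385}$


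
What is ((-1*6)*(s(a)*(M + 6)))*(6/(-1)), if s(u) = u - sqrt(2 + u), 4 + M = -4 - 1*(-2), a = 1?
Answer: 0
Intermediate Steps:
M = -6 (M = -4 + (-4 - 1*(-2)) = -4 + (-4 + 2) = -4 - 2 = -6)
((-1*6)*(s(a)*(M + 6)))*(6/(-1)) = ((-1*6)*((1 - sqrt(2 + 1))*(-6 + 6)))*(6/(-1)) = (-6*(1 - sqrt(3))*0)*(6*(-1)) = -6*0*(-6) = 0*(-6) = 0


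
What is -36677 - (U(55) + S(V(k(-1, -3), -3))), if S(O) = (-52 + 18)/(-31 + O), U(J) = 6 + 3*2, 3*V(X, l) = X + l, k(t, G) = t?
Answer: -3558935/97 ≈ -36690.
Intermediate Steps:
V(X, l) = X/3 + l/3 (V(X, l) = (X + l)/3 = X/3 + l/3)
U(J) = 12 (U(J) = 6 + 6 = 12)
S(O) = -34/(-31 + O)
-36677 - (U(55) + S(V(k(-1, -3), -3))) = -36677 - (12 - 34/(-31 + ((1/3)*(-1) + (1/3)*(-3)))) = -36677 - (12 - 34/(-31 + (-1/3 - 1))) = -36677 - (12 - 34/(-31 - 4/3)) = -36677 - (12 - 34/(-97/3)) = -36677 - (12 - 34*(-3/97)) = -36677 - (12 + 102/97) = -36677 - 1*1266/97 = -36677 - 1266/97 = -3558935/97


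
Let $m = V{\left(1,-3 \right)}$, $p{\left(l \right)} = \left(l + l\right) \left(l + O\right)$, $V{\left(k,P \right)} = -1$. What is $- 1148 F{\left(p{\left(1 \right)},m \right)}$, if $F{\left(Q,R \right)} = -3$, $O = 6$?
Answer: $3444$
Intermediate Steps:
$p{\left(l \right)} = 2 l \left(6 + l\right)$ ($p{\left(l \right)} = \left(l + l\right) \left(l + 6\right) = 2 l \left(6 + l\right)$)
$m = -1$
$- 1148 F{\left(p{\left(1 \right)},m \right)} = \left(-1148\right) \left(-3\right) = 3444$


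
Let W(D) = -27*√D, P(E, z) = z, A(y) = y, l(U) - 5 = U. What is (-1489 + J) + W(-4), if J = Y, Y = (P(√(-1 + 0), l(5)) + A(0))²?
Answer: -1389 - 54*I ≈ -1389.0 - 54.0*I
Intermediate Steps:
l(U) = 5 + U
Y = 100 (Y = ((5 + 5) + 0)² = (10 + 0)² = 10² = 100)
J = 100
(-1489 + J) + W(-4) = (-1489 + 100) - 54*I = -1389 - 54*I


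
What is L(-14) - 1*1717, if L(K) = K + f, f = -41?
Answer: -1772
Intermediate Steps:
L(K) = -41 + K (L(K) = K - 41 = -41 + K)
L(-14) - 1*1717 = (-41 - 14) - 1*1717 = -55 - 1717 = -1772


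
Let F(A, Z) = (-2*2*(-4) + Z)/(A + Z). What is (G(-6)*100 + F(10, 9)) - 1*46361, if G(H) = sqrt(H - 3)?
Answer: -880834/19 + 300*I ≈ -46360.0 + 300.0*I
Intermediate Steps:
G(H) = sqrt(-3 + H)
F(A, Z) = (16 + Z)/(A + Z) (F(A, Z) = (-4*(-4) + Z)/(A + Z) = (16 + Z)/(A + Z))
(G(-6)*100 + F(10, 9)) - 1*46361 = (sqrt(-3 - 6)*100 + (16 + 9)/(10 + 9)) - 1*46361 = (sqrt(-9)*100 + 25/19) - 46361 = ((3*I)*100 + (1/19)*25) - 46361 = (300*I + 25/19) - 46361 = (25/19 + 300*I) - 46361 = -880834/19 + 300*I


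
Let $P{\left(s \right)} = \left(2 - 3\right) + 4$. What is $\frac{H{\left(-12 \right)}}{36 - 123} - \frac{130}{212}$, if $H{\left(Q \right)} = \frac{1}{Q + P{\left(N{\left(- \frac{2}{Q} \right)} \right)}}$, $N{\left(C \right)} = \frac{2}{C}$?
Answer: $- \frac{50789}{82998} \approx -0.61193$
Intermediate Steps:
$P{\left(s \right)} = 3$ ($P{\left(s \right)} = -1 + 4 = 3$)
$H{\left(Q \right)} = \frac{1}{3 + Q}$ ($H{\left(Q \right)} = \frac{1}{Q + 3} = \frac{1}{3 + Q}$)
$\frac{H{\left(-12 \right)}}{36 - 123} - \frac{130}{212} = \frac{1}{\left(3 - 12\right) \left(36 - 123\right)} - \frac{130}{212} = \frac{1}{\left(-9\right) \left(36 - 123\right)} - \frac{65}{106} = - \frac{1}{9 \left(-87\right)} - \frac{65}{106} = \left(- \frac{1}{9}\right) \left(- \frac{1}{87}\right) - \frac{65}{106} = \frac{1}{783} - \frac{65}{106} = - \frac{50789}{82998}$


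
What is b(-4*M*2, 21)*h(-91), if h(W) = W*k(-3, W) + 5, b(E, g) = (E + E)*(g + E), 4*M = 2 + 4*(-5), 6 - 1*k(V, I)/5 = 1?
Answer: -9316080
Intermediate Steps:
k(V, I) = 25 (k(V, I) = 30 - 5*1 = 30 - 5 = 25)
M = -9/2 (M = (2 + 4*(-5))/4 = (2 - 20)/4 = (¼)*(-18) = -9/2 ≈ -4.5000)
b(E, g) = 2*E*(E + g) (b(E, g) = (2*E)*(E + g) = 2*E*(E + g))
h(W) = 5 + 25*W (h(W) = W*25 + 5 = 25*W + 5 = 5 + 25*W)
b(-4*M*2, 21)*h(-91) = (2*(-4*(-9/2)*2)*(-4*(-9/2)*2 + 21))*(5 + 25*(-91)) = (2*(18*2)*(18*2 + 21))*(5 - 2275) = (2*36*(36 + 21))*(-2270) = (2*36*57)*(-2270) = 4104*(-2270) = -9316080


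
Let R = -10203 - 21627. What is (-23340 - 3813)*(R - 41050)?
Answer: 1978910640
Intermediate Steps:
R = -31830
(-23340 - 3813)*(R - 41050) = (-23340 - 3813)*(-31830 - 41050) = -27153*(-72880) = 1978910640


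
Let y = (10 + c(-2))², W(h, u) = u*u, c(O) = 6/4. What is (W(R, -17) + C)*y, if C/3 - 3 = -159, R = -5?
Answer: -94691/4 ≈ -23673.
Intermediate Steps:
c(O) = 3/2 (c(O) = 6*(¼) = 3/2)
C = -468 (C = 9 + 3*(-159) = 9 - 477 = -468)
W(h, u) = u²
y = 529/4 (y = (10 + 3/2)² = (23/2)² = 529/4 ≈ 132.25)
(W(R, -17) + C)*y = ((-17)² - 468)*(529/4) = (289 - 468)*(529/4) = -179*529/4 = -94691/4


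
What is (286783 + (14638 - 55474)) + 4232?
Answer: 250179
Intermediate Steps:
(286783 + (14638 - 55474)) + 4232 = (286783 - 40836) + 4232 = 245947 + 4232 = 250179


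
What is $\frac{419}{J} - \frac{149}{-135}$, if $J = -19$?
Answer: $- \frac{53734}{2565} \approx -20.949$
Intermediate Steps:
$\frac{419}{J} - \frac{149}{-135} = \frac{419}{-19} - \frac{149}{-135} = 419 \left(- \frac{1}{19}\right) - - \frac{149}{135} = - \frac{419}{19} + \frac{149}{135} = - \frac{53734}{2565}$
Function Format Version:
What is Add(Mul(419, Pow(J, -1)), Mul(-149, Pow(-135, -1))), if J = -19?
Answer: Rational(-53734, 2565) ≈ -20.949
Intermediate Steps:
Add(Mul(419, Pow(J, -1)), Mul(-149, Pow(-135, -1))) = Add(Mul(419, Pow(-19, -1)), Mul(-149, Pow(-135, -1))) = Add(Mul(419, Rational(-1, 19)), Mul(-149, Rational(-1, 135))) = Add(Rational(-419, 19), Rational(149, 135)) = Rational(-53734, 2565)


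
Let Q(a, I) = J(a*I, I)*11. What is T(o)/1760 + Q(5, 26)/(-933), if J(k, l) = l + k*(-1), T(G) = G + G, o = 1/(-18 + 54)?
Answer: 12080951/9852480 ≈ 1.2262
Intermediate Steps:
o = 1/36 ≈ 0.027778
T(G) = 2*G
J(k, l) = l - k
Q(a, I) = 11*I - 11*I*a (Q(a, I) = (I - a*I)*11 = (I - I*a)*11 = 11*I - 11*I*a)
T(o)/1760 + Q(5, 26)/(-933) = (2*(1/36))/1760 + (11*26*(1 - 1*5))/(-933) = (1/18)*(1/1760) + (11*26*(1 - 5))*(-1/933) = 1/31680 + (11*26*(-4))*(-1/933) = 1/31680 - 1144*(-1/933) = 1/31680 + 1144/933 = 12080951/9852480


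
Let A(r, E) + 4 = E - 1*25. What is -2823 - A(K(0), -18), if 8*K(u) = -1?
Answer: -2776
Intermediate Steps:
K(u) = -1/8 (K(u) = (1/8)*(-1) = -1/8)
A(r, E) = -29 + E (A(r, E) = -4 + (E - 1*25) = -4 + (E - 25) = -4 + (-25 + E) = -29 + E)
-2823 - A(K(0), -18) = -2823 - (-29 - 18) = -2823 - 1*(-47) = -2823 + 47 = -2776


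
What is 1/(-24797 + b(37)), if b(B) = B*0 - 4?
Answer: -1/24801 ≈ -4.0321e-5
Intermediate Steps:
b(B) = -4 (b(B) = 0 - 4 = -4)
1/(-24797 + b(37)) = 1/(-24797 - 4) = 1/(-24801) = -1/24801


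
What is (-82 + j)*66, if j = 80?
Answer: -132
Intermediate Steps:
(-82 + j)*66 = (-82 + 80)*66 = -2*66 = -132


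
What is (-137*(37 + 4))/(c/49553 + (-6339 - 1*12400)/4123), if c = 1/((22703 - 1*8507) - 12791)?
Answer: 230338214091545/186377999716 ≈ 1235.9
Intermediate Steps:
c = 1/1405 (c = 1/((22703 - 8507) - 12791) = 1/(14196 - 12791) = 1/1405 ≈ 0.00071174)
(-137*(37 + 4))/(c/49553 + (-6339 - 1*12400)/4123) = (-137*(37 + 4))/((1/1405)/49553 + (-6339 - 1*12400)/4123) = (-137*41)/((1/1405)*(1/49553) + (-6339 - 12400)*(1/4123)) = -5617/(1/69621965 - 18739*1/4123) = -5617/(1/69621965 - 2677/589) = -5617/(-186377999716/41007337385) = -5617*(-41007337385/186377999716) = 230338214091545/186377999716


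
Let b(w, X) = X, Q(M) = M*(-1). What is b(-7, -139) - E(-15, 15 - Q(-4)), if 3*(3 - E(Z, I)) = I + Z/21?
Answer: -970/7 ≈ -138.57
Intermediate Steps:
Q(M) = -M
E(Z, I) = 3 - I/3 - Z/63 (E(Z, I) = 3 - (I + Z/21)/3 = 3 + (-I/3 - Z/63) = 3 - I/3 - Z/63)
b(-7, -139) - E(-15, 15 - Q(-4)) = -139 - (3 - (15 - (-1)*(-4))/3 - 1/63*(-15)) = -139 - (3 - (15 - 1*4)/3 + 5/21) = -139 - (3 - (15 - 4)/3 + 5/21) = -139 - (3 - 1/3*11 + 5/21) = -139 - (3 - 11/3 + 5/21) = -139 - 1*(-3/7) = -139 + 3/7 = -970/7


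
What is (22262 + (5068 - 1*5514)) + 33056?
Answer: 54872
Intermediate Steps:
(22262 + (5068 - 1*5514)) + 33056 = (22262 + (5068 - 5514)) + 33056 = (22262 - 446) + 33056 = 21816 + 33056 = 54872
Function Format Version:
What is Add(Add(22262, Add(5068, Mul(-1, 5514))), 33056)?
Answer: 54872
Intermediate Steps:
Add(Add(22262, Add(5068, Mul(-1, 5514))), 33056) = Add(Add(22262, Add(5068, -5514)), 33056) = Add(Add(22262, -446), 33056) = Add(21816, 33056) = 54872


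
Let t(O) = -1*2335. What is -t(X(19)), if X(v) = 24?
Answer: 2335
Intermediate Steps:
t(O) = -2335
-t(X(19)) = -1*(-2335) = 2335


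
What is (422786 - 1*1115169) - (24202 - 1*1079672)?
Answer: 363087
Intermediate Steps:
(422786 - 1*1115169) - (24202 - 1*1079672) = (422786 - 1115169) - (24202 - 1079672) = -692383 - 1*(-1055470) = -692383 + 1055470 = 363087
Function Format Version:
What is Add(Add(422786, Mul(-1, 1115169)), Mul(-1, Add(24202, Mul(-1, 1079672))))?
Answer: 363087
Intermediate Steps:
Add(Add(422786, Mul(-1, 1115169)), Mul(-1, Add(24202, Mul(-1, 1079672)))) = Add(Add(422786, -1115169), Mul(-1, Add(24202, -1079672))) = Add(-692383, Mul(-1, -1055470)) = Add(-692383, 1055470) = 363087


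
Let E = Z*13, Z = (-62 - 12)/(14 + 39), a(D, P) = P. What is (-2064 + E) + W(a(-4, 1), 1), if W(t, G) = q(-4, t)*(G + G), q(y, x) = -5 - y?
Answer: -110460/53 ≈ -2084.2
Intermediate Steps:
W(t, G) = -2*G (W(t, G) = (-5 - 1*(-4))*(G + G) = (-5 + 4)*(2*G) = -2*G)
Z = -74/53 ≈ -1.3962
E = -962/53 (E = -74/53*13 = -962/53 ≈ -18.151)
(-2064 + E) + W(a(-4, 1), 1) = (-2064 - 962/53) - 2*1 = -110354/53 - 2 = -110460/53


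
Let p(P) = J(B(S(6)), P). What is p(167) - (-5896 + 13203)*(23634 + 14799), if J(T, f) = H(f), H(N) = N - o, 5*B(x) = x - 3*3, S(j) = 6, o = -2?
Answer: -280829762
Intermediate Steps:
B(x) = -9/5 + x/5 (B(x) = (x - 3*3)/5 = (x - 9)/5 = (-9 + x)/5 = -9/5 + x/5)
H(N) = 2 + N (H(N) = N - 1*(-2) = N + 2 = 2 + N)
J(T, f) = 2 + f
p(P) = 2 + P
p(167) - (-5896 + 13203)*(23634 + 14799) = (2 + 167) - (-5896 + 13203)*(23634 + 14799) = 169 - 7307*38433 = 169 - 1*280829931 = 169 - 280829931 = -280829762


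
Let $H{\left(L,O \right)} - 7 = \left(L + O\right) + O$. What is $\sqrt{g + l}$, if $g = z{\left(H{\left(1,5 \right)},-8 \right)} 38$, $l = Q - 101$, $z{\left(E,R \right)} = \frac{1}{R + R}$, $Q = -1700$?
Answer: $\frac{3 i \sqrt{3206}}{4} \approx 42.466 i$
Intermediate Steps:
$H{\left(L,O \right)} = 7 + L + 2 O$ ($H{\left(L,O \right)} = 7 + \left(\left(L + O\right) + O\right) = 7 + \left(L + 2 O\right) = 7 + L + 2 O$)
$z{\left(E,R \right)} = \frac{1}{2 R}$
$l = -1801$ ($l = -1700 - 101 = -1801$)
$g = - \frac{19}{8}$ ($g = \frac{1}{2 \left(-8\right)} 38 = \frac{1}{2} \left(- \frac{1}{8}\right) 38 = \left(- \frac{1}{16}\right) 38 = - \frac{19}{8} \approx -2.375$)
$\sqrt{g + l} = \sqrt{- \frac{19}{8} - 1801} = \sqrt{- \frac{14427}{8}} = \frac{3 i \sqrt{3206}}{4}$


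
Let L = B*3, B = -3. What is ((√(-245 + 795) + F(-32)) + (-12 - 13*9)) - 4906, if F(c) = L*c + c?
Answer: -4779 + 5*√22 ≈ -4755.5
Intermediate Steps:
L = -9 (L = -3*3 = -9)
F(c) = -8*c (F(c) = -9*c + c = -8*c)
((√(-245 + 795) + F(-32)) + (-12 - 13*9)) - 4906 = ((√(-245 + 795) - 8*(-32)) + (-12 - 13*9)) - 4906 = ((√550 + 256) + (-12 - 117)) - 4906 = ((5*√22 + 256) - 129) - 4906 = ((256 + 5*√22) - 129) - 4906 = (127 + 5*√22) - 4906 = -4779 + 5*√22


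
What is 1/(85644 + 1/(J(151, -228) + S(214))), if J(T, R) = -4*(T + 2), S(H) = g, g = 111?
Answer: 501/42907643 ≈ 1.1676e-5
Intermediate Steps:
S(H) = 111
J(T, R) = -8 - 4*T (J(T, R) = -4*(2 + T) = -8 - 4*T)
1/(85644 + 1/(J(151, -228) + S(214))) = 1/(85644 + 1/((-8 - 4*151) + 111)) = 1/(85644 + 1/((-8 - 604) + 111)) = 1/(85644 + 1/(-612 + 111)) = 1/(85644 + 1/(-501)) = 1/(85644 - 1/501) = 1/(42907643/501) = 501/42907643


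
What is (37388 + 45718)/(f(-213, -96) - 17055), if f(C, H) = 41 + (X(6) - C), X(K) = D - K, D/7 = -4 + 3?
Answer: -41553/8407 ≈ -4.9427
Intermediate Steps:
D = -7 (D = 7*(-4 + 3) = 7*(-1) = -7)
X(K) = -7 - K
f(C, H) = 28 - C (f(C, H) = 41 + ((-7 - 1*6) - C) = 41 + ((-7 - 6) - C) = 41 + (-13 - C) = 28 - C)
(37388 + 45718)/(f(-213, -96) - 17055) = (37388 + 45718)/((28 - 1*(-213)) - 17055) = 83106/((28 + 213) - 17055) = 83106/(241 - 17055) = 83106/(-16814) = 83106*(-1/16814) = -41553/8407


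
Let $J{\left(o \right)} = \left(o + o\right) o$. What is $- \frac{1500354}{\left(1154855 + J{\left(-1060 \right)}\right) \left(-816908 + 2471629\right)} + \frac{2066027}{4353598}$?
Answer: $\frac{684152528751826529}{1441668842497735570} \approx 0.47456$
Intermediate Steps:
$J{\left(o \right)} = 2 o^{2}$ ($J{\left(o \right)} = 2 o o = 2 o^{2}$)
$- \frac{1500354}{\left(1154855 + J{\left(-1060 \right)}\right) \left(-816908 + 2471629\right)} + \frac{2066027}{4353598} = - \frac{1500354}{\left(1154855 + 2 \left(-1060\right)^{2}\right) \left(-816908 + 2471629\right)} + \frac{2066027}{4353598} = - \frac{1500354}{\left(1154855 + 2 \cdot 1123600\right) 1654721} + 2066027 \cdot \frac{1}{4353598} = - \frac{1500354}{\left(1154855 + 2247200\right) 1654721} + \frac{121531}{256094} = - \frac{1500354}{3402055 \cdot 1654721} + \frac{121531}{256094} = - \frac{1500354}{5629451851655} + \frac{121531}{256094} = \frac{684152528751826529}{1441668842497735570}$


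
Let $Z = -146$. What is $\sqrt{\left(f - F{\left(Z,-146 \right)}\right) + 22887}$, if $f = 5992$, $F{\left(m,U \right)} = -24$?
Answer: $\sqrt{28903} \approx 170.01$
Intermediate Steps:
$\sqrt{\left(f - F{\left(Z,-146 \right)}\right) + 22887} = \sqrt{\left(5992 - -24\right) + 22887} = \sqrt{\left(5992 + 24\right) + 22887} = \sqrt{6016 + 22887} = \sqrt{28903}$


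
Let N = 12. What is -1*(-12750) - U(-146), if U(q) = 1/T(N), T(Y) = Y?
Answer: 152999/12 ≈ 12750.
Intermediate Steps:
U(q) = 1/12
-1*(-12750) - U(-146) = -1*(-12750) - 1*1/12 = 12750 - 1/12 = 152999/12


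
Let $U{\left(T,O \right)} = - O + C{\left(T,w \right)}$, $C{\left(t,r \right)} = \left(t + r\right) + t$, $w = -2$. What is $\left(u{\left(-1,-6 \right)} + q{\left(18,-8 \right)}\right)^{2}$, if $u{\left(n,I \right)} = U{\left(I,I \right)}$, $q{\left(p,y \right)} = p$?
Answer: $100$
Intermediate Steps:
$C{\left(t,r \right)} = r + 2 t$ ($C{\left(t,r \right)} = \left(r + t\right) + t = r + 2 t$)
$U{\left(T,O \right)} = -2 - O + 2 T$ ($U{\left(T,O \right)} = - O + \left(-2 + 2 T\right) = -2 - O + 2 T$)
$u{\left(n,I \right)} = -2 + I$ ($u{\left(n,I \right)} = -2 - I + 2 I = -2 + I$)
$\left(u{\left(-1,-6 \right)} + q{\left(18,-8 \right)}\right)^{2} = \left(\left(-2 - 6\right) + 18\right)^{2} = \left(-8 + 18\right)^{2} = 10^{2} = 100$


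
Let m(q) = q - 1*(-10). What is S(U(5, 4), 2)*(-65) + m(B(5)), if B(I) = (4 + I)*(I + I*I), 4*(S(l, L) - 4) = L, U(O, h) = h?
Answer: -25/2 ≈ -12.500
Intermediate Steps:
S(l, L) = 4 + L/4
B(I) = (4 + I)*(I + I**2)
m(q) = 10 + q (m(q) = q + 10 = 10 + q)
S(U(5, 4), 2)*(-65) + m(B(5)) = (4 + (1/4)*2)*(-65) + (10 + 5*(4 + 5**2 + 5*5)) = (4 + 1/2)*(-65) + (10 + 5*(4 + 25 + 25)) = (9/2)*(-65) + (10 + 5*54) = -585/2 + (10 + 270) = -585/2 + 280 = -25/2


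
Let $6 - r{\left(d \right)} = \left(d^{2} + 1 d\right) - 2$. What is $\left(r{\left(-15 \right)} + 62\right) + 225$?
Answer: $85$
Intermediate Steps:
$r{\left(d \right)} = 8 - d - d^{2}$ ($r{\left(d \right)} = 6 - \left(\left(d^{2} + 1 d\right) - 2\right) = 6 - \left(\left(d^{2} + d\right) - 2\right) = 6 - \left(\left(d + d^{2}\right) - 2\right) = 6 - \left(-2 + d + d^{2}\right) = 8 - d - d^{2}$)
$\left(r{\left(-15 \right)} + 62\right) + 225 = \left(\left(8 - -15 - \left(-15\right)^{2}\right) + 62\right) + 225 = \left(\left(8 + 15 - 225\right) + 62\right) + 225 = \left(-202 + 62\right) + 225 = -140 + 225 = 85$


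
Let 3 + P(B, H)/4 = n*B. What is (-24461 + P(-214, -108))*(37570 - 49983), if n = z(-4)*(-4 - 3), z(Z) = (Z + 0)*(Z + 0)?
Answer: -886275787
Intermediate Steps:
z(Z) = Z² (z(Z) = Z*Z = Z²)
n = -112 (n = (-4)²*(-4 - 3) = 16*(-7) = -112)
P(B, H) = -12 - 448*B (P(B, H) = -12 + 4*(-112*B) = -12 - 448*B)
(-24461 + P(-214, -108))*(37570 - 49983) = (-24461 + (-12 - 448*(-214)))*(37570 - 49983) = (-24461 + (-12 + 95872))*(-12413) = (-24461 + 95860)*(-12413) = 71399*(-12413) = -886275787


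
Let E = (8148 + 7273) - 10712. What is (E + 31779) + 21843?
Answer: 58331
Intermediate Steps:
E = 4709 (E = 15421 - 10712 = 4709)
(E + 31779) + 21843 = (4709 + 31779) + 21843 = 36488 + 21843 = 58331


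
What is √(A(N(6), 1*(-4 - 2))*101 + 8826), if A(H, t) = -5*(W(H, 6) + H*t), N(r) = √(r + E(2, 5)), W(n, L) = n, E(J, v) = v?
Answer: √(8826 + 2525*√11) ≈ 131.15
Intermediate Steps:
N(r) = √(5 + r) (N(r) = √(r + 5) = √(5 + r))
A(H, t) = -5*H - 5*H*t (A(H, t) = -5*(H + H*t) = -5*H - 5*H*t)
√(A(N(6), 1*(-4 - 2))*101 + 8826) = √((5*√(5 + 6)*(-1 - (-4 - 2)))*101 + 8826) = √((5*√11*(-1 - (-6)))*101 + 8826) = √((5*√11*(-1 - 1*(-6)))*101 + 8826) = √((5*√11*(-1 + 6))*101 + 8826) = √((5*√11*5)*101 + 8826) = √((25*√11)*101 + 8826) = √(2525*√11 + 8826) = √(8826 + 2525*√11)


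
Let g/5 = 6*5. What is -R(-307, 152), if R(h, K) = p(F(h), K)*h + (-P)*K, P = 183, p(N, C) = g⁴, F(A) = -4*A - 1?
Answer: 155418777816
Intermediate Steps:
g = 150 (g = 5*(6*5) = 5*30 = 150)
F(A) = -1 - 4*A
p(N, C) = 506250000 (p(N, C) = 150⁴ = 506250000)
R(h, K) = -183*K + 506250000*h (R(h, K) = 506250000*h + (-1*183)*K = 506250000*h - 183*K = -183*K + 506250000*h)
-R(-307, 152) = -(-183*152 + 506250000*(-307)) = -(-27816 - 155418750000) = -1*(-155418777816) = 155418777816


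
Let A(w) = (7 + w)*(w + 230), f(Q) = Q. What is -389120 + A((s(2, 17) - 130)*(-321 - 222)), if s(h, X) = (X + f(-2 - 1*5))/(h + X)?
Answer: 1790183334630/361 ≈ 4.9590e+9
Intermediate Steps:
s(h, X) = (-7 + X)/(X + h) (s(h, X) = (X + (-2 - 1*5))/(h + X) = (X + (-2 - 5))/(X + h) = (X - 7)/(X + h) = (-7 + X)/(X + h))
A(w) = (7 + w)*(230 + w)
-389120 + A((s(2, 17) - 130)*(-321 - 222)) = -389120 + (1610 + (((-7 + 17)/(17 + 2) - 130)*(-321 - 222))² + 237*(((-7 + 17)/(17 + 2) - 130)*(-321 - 222))) = -389120 + (1610 + ((10/19 - 130)*(-543))² + 237*((10/19 - 130)*(-543))) = -389120 + (1610 + (-2460/19*(-543))² + 237*(-2460/19*(-543))) = -389120 + (1610 + (1335780/19)² + 237*(1335780/19)) = -389120 + (1610 + 1784308208400/361 + 316579860/19) = -389120 + 1790323806950/361 = 1790183334630/361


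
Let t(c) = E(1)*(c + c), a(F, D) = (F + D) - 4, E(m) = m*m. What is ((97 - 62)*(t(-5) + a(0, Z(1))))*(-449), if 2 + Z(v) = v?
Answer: 235725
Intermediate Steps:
Z(v) = -2 + v
E(m) = m²
a(F, D) = -4 + D + F (a(F, D) = (D + F) - 4 = -4 + D + F)
t(c) = 2*c (t(c) = 1²*(c + c) = 1*(2*c) = 2*c)
((97 - 62)*(t(-5) + a(0, Z(1))))*(-449) = ((97 - 62)*(2*(-5) + (-4 + (-2 + 1) + 0)))*(-449) = (35*(-10 + (-4 - 1 + 0)))*(-449) = (35*(-10 - 5))*(-449) = (35*(-15))*(-449) = -525*(-449) = 235725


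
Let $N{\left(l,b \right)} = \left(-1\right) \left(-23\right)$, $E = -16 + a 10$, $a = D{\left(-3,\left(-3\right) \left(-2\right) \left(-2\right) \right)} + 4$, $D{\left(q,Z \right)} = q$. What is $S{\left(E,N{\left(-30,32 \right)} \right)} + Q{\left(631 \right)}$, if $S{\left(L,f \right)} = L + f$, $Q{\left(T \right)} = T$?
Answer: $648$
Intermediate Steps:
$a = 1$ ($a = -3 + 4 = 1$)
$E = -6$ ($E = -16 + 1 \cdot 10 = -16 + 10 = -6$)
$N{\left(l,b \right)} = 23$
$S{\left(E,N{\left(-30,32 \right)} \right)} + Q{\left(631 \right)} = \left(-6 + 23\right) + 631 = 17 + 631 = 648$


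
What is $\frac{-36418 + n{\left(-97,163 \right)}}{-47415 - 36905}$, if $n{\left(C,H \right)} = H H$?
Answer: $\frac{9849}{84320} \approx 0.11681$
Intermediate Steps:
$n{\left(C,H \right)} = H^{2}$
$\frac{-36418 + n{\left(-97,163 \right)}}{-47415 - 36905} = \frac{-36418 + 163^{2}}{-47415 - 36905} = \frac{-36418 + 26569}{-84320} = \left(-9849\right) \left(- \frac{1}{84320}\right) = \frac{9849}{84320}$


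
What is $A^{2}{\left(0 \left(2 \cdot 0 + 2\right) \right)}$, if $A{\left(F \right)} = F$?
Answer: $0$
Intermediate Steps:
$A^{2}{\left(0 \left(2 \cdot 0 + 2\right) \right)} = \left(0 \left(2 \cdot 0 + 2\right)\right)^{2} = \left(0 \left(0 + 2\right)\right)^{2} = \left(0 \cdot 2\right)^{2} = 0^{2} = 0$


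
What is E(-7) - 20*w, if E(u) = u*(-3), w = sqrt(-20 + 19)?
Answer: 21 - 20*I ≈ 21.0 - 20.0*I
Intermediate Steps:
w = I (w = sqrt(-1) = I ≈ 1.0*I)
E(u) = -3*u
E(-7) - 20*w = -3*(-7) - 20*I = 21 - 20*I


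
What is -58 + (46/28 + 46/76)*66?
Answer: 12020/133 ≈ 90.376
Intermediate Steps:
-58 + (46/28 + 46/76)*66 = -58 + (46*(1/28) + 46*(1/76))*66 = -58 + (23/14 + 23/38)*66 = -58 + (299/133)*66 = -58 + 19734/133 = 12020/133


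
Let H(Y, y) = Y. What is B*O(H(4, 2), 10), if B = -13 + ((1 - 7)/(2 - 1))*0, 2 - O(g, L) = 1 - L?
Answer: -143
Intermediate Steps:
O(g, L) = 1 + L (O(g, L) = 2 - (1 - L) = 2 + (-1 + L) = 1 + L)
B = -13 (B = -13 - 6/1*0 = -13 - 6*1*0 = -13 - 6*0 = -13 + 0 = -13)
B*O(H(4, 2), 10) = -13*(1 + 10) = -13*11 = -143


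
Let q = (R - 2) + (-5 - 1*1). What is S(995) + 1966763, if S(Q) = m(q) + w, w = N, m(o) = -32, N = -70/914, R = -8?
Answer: 898796032/457 ≈ 1.9667e+6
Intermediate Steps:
N = -35/457 (N = -70*1/914 = -35/457 ≈ -0.076586)
q = -16 (q = (-8 - 2) + (-5 - 1*1) = -10 + (-5 - 1) = -10 - 6 = -16)
w = -35/457 ≈ -0.076586
S(Q) = -14659/457 (S(Q) = -32 - 35/457 = -14659/457)
S(995) + 1966763 = -14659/457 + 1966763 = 898796032/457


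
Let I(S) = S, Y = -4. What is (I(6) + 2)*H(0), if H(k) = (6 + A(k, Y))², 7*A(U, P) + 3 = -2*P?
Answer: 17672/49 ≈ 360.65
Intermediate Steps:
A(U, P) = -3/7 - 2*P/7 (A(U, P) = -3/7 + (-2*P)/7 = -3/7 - 2*P/7)
H(k) = 2209/49 (H(k) = (6 + (-3/7 - 2/7*(-4)))² = (6 + (-3/7 + 8/7))² = (6 + 5/7)² = (47/7)² = 2209/49)
(I(6) + 2)*H(0) = (6 + 2)*(2209/49) = 8*(2209/49) = 17672/49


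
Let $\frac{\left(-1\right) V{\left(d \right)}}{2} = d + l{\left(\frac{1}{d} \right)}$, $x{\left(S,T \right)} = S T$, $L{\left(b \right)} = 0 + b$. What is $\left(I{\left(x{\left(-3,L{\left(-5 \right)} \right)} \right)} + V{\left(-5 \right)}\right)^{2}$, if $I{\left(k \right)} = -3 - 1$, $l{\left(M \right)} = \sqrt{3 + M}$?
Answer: $\frac{236}{5} - \frac{24 \sqrt{70}}{5} \approx 7.0403$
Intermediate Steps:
$L{\left(b \right)} = b$
$I{\left(k \right)} = -4$ ($I{\left(k \right)} = -3 - 1 = -4$)
$V{\left(d \right)} = - 2 d - 2 \sqrt{3 + \frac{1}{d}}$ ($V{\left(d \right)} = - 2 \left(d + \sqrt{3 + \frac{1}{d}}\right) = - 2 d - 2 \sqrt{3 + \frac{1}{d}}$)
$\left(I{\left(x{\left(-3,L{\left(-5 \right)} \right)} \right)} + V{\left(-5 \right)}\right)^{2} = \left(-4 - \left(-10 + 2 \sqrt{\frac{1 + 3 \left(-5\right)}{-5}}\right)\right)^{2} = \left(-4 + \left(10 - 2 \sqrt{- \frac{1 - 15}{5}}\right)\right)^{2} = \left(-4 + \left(10 - 2 \sqrt{\left(- \frac{1}{5}\right) \left(-14\right)}\right)\right)^{2} = \left(-4 + \left(10 - 2 \sqrt{\frac{14}{5}}\right)\right)^{2} = \left(-4 + \left(10 - 2 \frac{\sqrt{70}}{5}\right)\right)^{2} = \left(-4 + \left(10 - \frac{2 \sqrt{70}}{5}\right)\right)^{2} = \left(6 - \frac{2 \sqrt{70}}{5}\right)^{2}$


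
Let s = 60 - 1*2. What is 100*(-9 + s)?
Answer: 4900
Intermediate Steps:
s = 58 (s = 60 - 2 = 58)
100*(-9 + s) = 100*(-9 + 58) = 100*49 = 4900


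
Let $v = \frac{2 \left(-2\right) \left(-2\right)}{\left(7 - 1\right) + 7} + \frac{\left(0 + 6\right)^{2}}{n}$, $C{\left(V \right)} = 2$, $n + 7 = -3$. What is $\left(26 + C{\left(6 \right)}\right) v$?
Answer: $- \frac{5432}{65} \approx -83.569$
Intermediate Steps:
$n = -10$ ($n = -7 - 3 = -10$)
$v = - \frac{194}{65}$ ($v = \frac{2 \left(-2\right) \left(-2\right)}{\left(7 - 1\right) + 7} + \frac{\left(0 + 6\right)^{2}}{-10} = \frac{\left(-4\right) \left(-2\right)}{6 + 7} + 6^{2} \left(- \frac{1}{10}\right) = \frac{8}{13} + 36 \left(- \frac{1}{10}\right) = 8 \cdot \frac{1}{13} - \frac{18}{5} = \frac{8}{13} - \frac{18}{5} = - \frac{194}{65} \approx -2.9846$)
$\left(26 + C{\left(6 \right)}\right) v = \left(26 + 2\right) \left(- \frac{194}{65}\right) = 28 \left(- \frac{194}{65}\right) = - \frac{5432}{65}$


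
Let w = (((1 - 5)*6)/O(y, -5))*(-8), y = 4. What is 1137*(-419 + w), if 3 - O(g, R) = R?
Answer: -449115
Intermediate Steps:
O(g, R) = 3 - R
w = 24 (w = (((1 - 5)*6)/(3 - 1*(-5)))*(-8) = ((-4*6)/(3 + 5))*(-8) = -24/8*(-8) = -24*⅛*(-8) = -3*(-8) = 24)
1137*(-419 + w) = 1137*(-419 + 24) = 1137*(-395) = -449115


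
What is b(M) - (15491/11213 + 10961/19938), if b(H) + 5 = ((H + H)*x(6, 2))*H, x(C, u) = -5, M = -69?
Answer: -10645469431561/223564794 ≈ -47617.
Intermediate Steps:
b(H) = -5 - 10*H² (b(H) = -5 + ((H + H)*(-5))*H = -5 + ((2*H)*(-5))*H = -5 + (-10*H)*H = -5 - 10*H²)
b(M) - (15491/11213 + 10961/19938) = (-5 - 10*(-69)²) - (15491/11213 + 10961/19938) = (-5 - 10*4761) - (15491*(1/11213) + 10961*(1/19938)) = (-5 - 47610) - (15491/11213 + 10961/19938) = -47615 - 1*431765251/223564794 = -47615 - 431765251/223564794 = -10645469431561/223564794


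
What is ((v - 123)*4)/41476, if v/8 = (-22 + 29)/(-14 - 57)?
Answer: -8789/736199 ≈ -0.011938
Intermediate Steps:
v = -56/71 (v = 8*((-22 + 29)/(-14 - 57)) = 8*(7/(-71)) = 8*(7*(-1/71)) = 8*(-7/71) = -56/71 ≈ -0.78873)
((v - 123)*4)/41476 = ((-56/71 - 123)*4)/41476 = -8789/71*4*(1/41476) = -35156/71*1/41476 = -8789/736199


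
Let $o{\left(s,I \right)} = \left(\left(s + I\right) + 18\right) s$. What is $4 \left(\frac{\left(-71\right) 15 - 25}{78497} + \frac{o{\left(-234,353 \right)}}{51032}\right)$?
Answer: $- \frac{1286040853}{500732363} \approx -2.5683$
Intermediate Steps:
$o{\left(s,I \right)} = s \left(18 + I + s\right)$ ($o{\left(s,I \right)} = \left(\left(I + s\right) + 18\right) s = \left(18 + I + s\right) s = s \left(18 + I + s\right)$)
$4 \left(\frac{\left(-71\right) 15 - 25}{78497} + \frac{o{\left(-234,353 \right)}}{51032}\right) = 4 \left(\frac{\left(-71\right) 15 - 25}{78497} + \frac{\left(-234\right) \left(18 + 353 - 234\right)}{51032}\right) = 4 \left(\left(-1065 - 25\right) \frac{1}{78497} + \left(-234\right) 137 \cdot \frac{1}{51032}\right) = 4 \left(\left(-1090\right) \frac{1}{78497} - \frac{16029}{25516}\right) = 4 \left(- \frac{1090}{78497} - \frac{16029}{25516}\right) = 4 \left(- \frac{1286040853}{2002929452}\right) = - \frac{1286040853}{500732363}$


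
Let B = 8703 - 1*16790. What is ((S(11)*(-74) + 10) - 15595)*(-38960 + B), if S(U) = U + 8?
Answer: 799375577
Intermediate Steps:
S(U) = 8 + U
B = -8087 (B = 8703 - 16790 = -8087)
((S(11)*(-74) + 10) - 15595)*(-38960 + B) = (((8 + 11)*(-74) + 10) - 15595)*(-38960 - 8087) = ((19*(-74) + 10) - 15595)*(-47047) = ((-1406 + 10) - 15595)*(-47047) = (-1396 - 15595)*(-47047) = -16991*(-47047) = 799375577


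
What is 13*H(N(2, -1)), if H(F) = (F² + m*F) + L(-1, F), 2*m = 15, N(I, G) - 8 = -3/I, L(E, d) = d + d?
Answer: 1352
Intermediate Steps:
L(E, d) = 2*d
N(I, G) = 8 - 3/I
m = 15/2 (m = (½)*15 = 15/2 ≈ 7.5000)
H(F) = F² + 19*F/2 (H(F) = (F² + 15*F/2) + 2*F = F² + 19*F/2)
13*H(N(2, -1)) = 13*((8 - 3/2)*(19 + 2*(8 - 3/2))/2) = 13*((½)*(13/2)*(19 + 2*(13/2))) = 13*((½)*(13/2)*(19 + 13)) = 13*((½)*(13/2)*32) = 13*104 = 1352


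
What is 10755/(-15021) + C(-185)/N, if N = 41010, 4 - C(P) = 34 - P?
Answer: -9873157/13689138 ≈ -0.72124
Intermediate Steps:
C(P) = -30 + P (C(P) = 4 - (34 - P) = 4 + (-34 + P) = -30 + P)
10755/(-15021) + C(-185)/N = 10755/(-15021) + (-30 - 185)/41010 = 10755*(-1/15021) - 215*1/41010 = -1195/1669 - 43/8202 = -9873157/13689138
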